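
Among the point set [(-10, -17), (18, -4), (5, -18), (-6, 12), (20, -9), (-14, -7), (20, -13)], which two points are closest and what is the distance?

Computing all pairwise distances among 7 points:

d((-10, -17), (18, -4)) = 30.8707
d((-10, -17), (5, -18)) = 15.0333
d((-10, -17), (-6, 12)) = 29.2746
d((-10, -17), (20, -9)) = 31.0483
d((-10, -17), (-14, -7)) = 10.7703
d((-10, -17), (20, -13)) = 30.2655
d((18, -4), (5, -18)) = 19.105
d((18, -4), (-6, 12)) = 28.8444
d((18, -4), (20, -9)) = 5.3852
d((18, -4), (-14, -7)) = 32.1403
d((18, -4), (20, -13)) = 9.2195
d((5, -18), (-6, 12)) = 31.9531
d((5, -18), (20, -9)) = 17.4929
d((5, -18), (-14, -7)) = 21.9545
d((5, -18), (20, -13)) = 15.8114
d((-6, 12), (20, -9)) = 33.4215
d((-6, 12), (-14, -7)) = 20.6155
d((-6, 12), (20, -13)) = 36.0694
d((20, -9), (-14, -7)) = 34.0588
d((20, -9), (20, -13)) = 4.0 <-- minimum
d((-14, -7), (20, -13)) = 34.5254

Closest pair: (20, -9) and (20, -13) with distance 4.0

The closest pair is (20, -9) and (20, -13) with Euclidean distance 4.0. For 7 points, brute-force pairwise comparison is shown above. For large n, the divide-and-conquer algorithm (sort by x, recurse on halves, check the dividing strip) achieves O(n log n).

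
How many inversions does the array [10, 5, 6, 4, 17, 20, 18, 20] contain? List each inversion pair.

Finding inversions in [10, 5, 6, 4, 17, 20, 18, 20]:

(0, 1): arr[0]=10 > arr[1]=5
(0, 2): arr[0]=10 > arr[2]=6
(0, 3): arr[0]=10 > arr[3]=4
(1, 3): arr[1]=5 > arr[3]=4
(2, 3): arr[2]=6 > arr[3]=4
(5, 6): arr[5]=20 > arr[6]=18

Total inversions: 6

The array has 6 inversion(s): (0,1), (0,2), (0,3), (1,3), (2,3), (5,6). Each pair (i,j) satisfies i < j and arr[i] > arr[j].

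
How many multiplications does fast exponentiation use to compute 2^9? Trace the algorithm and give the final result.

Computing 2^9 by squaring (build up from 2^1; each line after the first costs one multiplication):

2^1 = 2
2^2 = (2^1)^2 = 2^2 = 4
2^4 = (2^2)^2 = 4^2 = 16
2^8 = (2^4)^2 = 16^2 = 256
2^9 = 2 * 2^8 = 2 * 256 = 512

Result: 512
Multiplications needed: 4 (4 lines after 2^1)

2^9 = 512. Using exponentiation by squaring, this requires 4 multiplications. The key idea: if the exponent is even, square the half-power; if odd, multiply by the base once.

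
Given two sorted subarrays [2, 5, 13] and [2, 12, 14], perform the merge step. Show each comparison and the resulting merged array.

Merging process:

Compare 2 vs 2: take 2 from left. Merged: [2]
Compare 5 vs 2: take 2 from right. Merged: [2, 2]
Compare 5 vs 12: take 5 from left. Merged: [2, 2, 5]
Compare 13 vs 12: take 12 from right. Merged: [2, 2, 5, 12]
Compare 13 vs 14: take 13 from left. Merged: [2, 2, 5, 12, 13]
Append remaining from right: [14]. Merged: [2, 2, 5, 12, 13, 14]

Final merged array: [2, 2, 5, 12, 13, 14]
Total comparisons: 5

The merged array is [2, 2, 5, 12, 13, 14], requiring 5 comparisons. The merge step runs in O(n) time where n is the total number of elements.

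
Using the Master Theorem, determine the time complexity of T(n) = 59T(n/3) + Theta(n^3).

Master Theorem for T(n) = 59T(n/3) + O(n^3):

a = 59, b = 3, c = 3
log_b(a) = log_3(59) = 3.7115

Case 1: c = 3 < log_3(59) = 3.7115
T(n) = O(n^(log_3 59))

For T(n) = 59T(n/3) + O(n^3): log_3(59) = 3.7115. This is Case 1 of the Master Theorem (c < log_b(a), work dominated by leaves), giving O(n^(log_3 59)).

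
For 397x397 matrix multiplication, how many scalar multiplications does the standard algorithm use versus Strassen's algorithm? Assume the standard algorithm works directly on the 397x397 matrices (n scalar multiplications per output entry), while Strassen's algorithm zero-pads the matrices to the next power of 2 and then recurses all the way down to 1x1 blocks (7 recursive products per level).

Matrix multiplication for 397x397 matrices:

Strassen's algorithm requires power-of-2 dimensions. Pad 397x397 to 512x512 (next power of 2).

Standard algorithm: 397^3 = 62570773 multiplications
Strassen's algorithm: 7^(log2(512)) = 7^9 = 40353607 multiplications
Savings: 62570773 - 40353607 = 22217166 multiplications

Standard: 62570773 multiplications (397^3). Strassen: 40353607 multiplications (7^9, after padding to 512x512). Strassen reduces 8 recursive multiplications to 7 at each level.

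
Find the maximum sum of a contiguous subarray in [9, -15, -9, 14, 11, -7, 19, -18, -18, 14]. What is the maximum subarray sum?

Using Kadane's algorithm on [9, -15, -9, 14, 11, -7, 19, -18, -18, 14]:

Scanning through the array:
Position 1 (value -15): max_ending_here = -6, max_so_far = 9
Position 2 (value -9): max_ending_here = -9, max_so_far = 9
Position 3 (value 14): max_ending_here = 14, max_so_far = 14
Position 4 (value 11): max_ending_here = 25, max_so_far = 25
Position 5 (value -7): max_ending_here = 18, max_so_far = 25
Position 6 (value 19): max_ending_here = 37, max_so_far = 37
Position 7 (value -18): max_ending_here = 19, max_so_far = 37
Position 8 (value -18): max_ending_here = 1, max_so_far = 37
Position 9 (value 14): max_ending_here = 15, max_so_far = 37

Maximum subarray: [14, 11, -7, 19]
Maximum sum: 37

The maximum subarray is [14, 11, -7, 19] with sum 37. This subarray runs from index 3 to index 6.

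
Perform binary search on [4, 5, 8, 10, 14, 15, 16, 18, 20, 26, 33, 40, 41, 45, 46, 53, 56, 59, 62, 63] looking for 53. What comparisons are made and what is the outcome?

Binary search for 53 in [4, 5, 8, 10, 14, 15, 16, 18, 20, 26, 33, 40, 41, 45, 46, 53, 56, 59, 62, 63]:

lo=0, hi=19, mid=9, arr[mid]=26 -> 26 < 53, search right half
lo=10, hi=19, mid=14, arr[mid]=46 -> 46 < 53, search right half
lo=15, hi=19, mid=17, arr[mid]=59 -> 59 > 53, search left half
lo=15, hi=16, mid=15, arr[mid]=53 -> Found target at index 15!

Binary search finds 53 at index 15 after 4 comparisons. The search repeatedly halves the search space by comparing with the middle element.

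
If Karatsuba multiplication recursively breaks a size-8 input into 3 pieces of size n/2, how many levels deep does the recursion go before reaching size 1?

For divide and conquer with division factor 2:

Problem sizes at each level:
Level 0: 8
Level 1: 4
Level 2: 2
Level 3: 1

The root is level 0 and the size-1 base case is level 3 (the tree spans levels 0 through 3, i.e. 4 levels counting the root), so the depth is the number of divisions: log_2(8) = 3

The recursion tree depth is log_2(8) = 3. At each level, the problem size is divided by 2, so it takes 3 divisions to reduce to a base case of size 1. The algorithm makes 3 recursive calls at each level.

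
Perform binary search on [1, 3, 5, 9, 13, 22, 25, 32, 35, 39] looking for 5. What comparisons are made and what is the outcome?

Binary search for 5 in [1, 3, 5, 9, 13, 22, 25, 32, 35, 39]:

lo=0, hi=9, mid=4, arr[mid]=13 -> 13 > 5, search left half
lo=0, hi=3, mid=1, arr[mid]=3 -> 3 < 5, search right half
lo=2, hi=3, mid=2, arr[mid]=5 -> Found target at index 2!

Binary search finds 5 at index 2 after 3 comparisons. The search repeatedly halves the search space by comparing with the middle element.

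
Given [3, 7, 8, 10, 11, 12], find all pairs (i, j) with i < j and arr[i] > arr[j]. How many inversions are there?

Finding inversions in [3, 7, 8, 10, 11, 12]:


Total inversions: 0

The array has 0 inversions. It is already sorted.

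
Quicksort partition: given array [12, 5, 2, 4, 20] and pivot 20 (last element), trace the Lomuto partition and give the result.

Lomuto partition with pivot = 20:

Initial array: [12, 5, 2, 4, 20]

arr[0]=12 <= 20: swap with position 0, array becomes [12, 5, 2, 4, 20]
arr[1]=5 <= 20: swap with position 1, array becomes [12, 5, 2, 4, 20]
arr[2]=2 <= 20: swap with position 2, array becomes [12, 5, 2, 4, 20]
arr[3]=4 <= 20: swap with position 3, array becomes [12, 5, 2, 4, 20]

Place pivot at position 4: [12, 5, 2, 4, 20]
Pivot position: 4

After partitioning with pivot 20, the array becomes [12, 5, 2, 4, 20]. The pivot is placed at index 4. All elements to the left of the pivot are <= 20, and all elements to the right are > 20.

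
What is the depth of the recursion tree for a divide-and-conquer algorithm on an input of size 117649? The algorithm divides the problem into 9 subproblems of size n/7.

For divide and conquer with division factor 7:

Problem sizes at each level:
Level 0: 117649
Level 1: 16807
Level 2: 2401
Level 3: 343
Level 4: 49
Level 5: 7
Level 6: 1

The root is level 0 and the size-1 base case is level 6 (the tree spans levels 0 through 6, i.e. 7 levels counting the root), so the depth is the number of divisions: log_7(117649) = 6

The recursion tree depth is log_7(117649) = 6. At each level, the problem size is divided by 7, so it takes 6 divisions to reduce to a base case of size 1. The algorithm makes 9 recursive calls at each level.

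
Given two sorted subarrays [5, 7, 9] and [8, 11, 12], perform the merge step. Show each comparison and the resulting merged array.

Merging process:

Compare 5 vs 8: take 5 from left. Merged: [5]
Compare 7 vs 8: take 7 from left. Merged: [5, 7]
Compare 9 vs 8: take 8 from right. Merged: [5, 7, 8]
Compare 9 vs 11: take 9 from left. Merged: [5, 7, 8, 9]
Append remaining from right: [11, 12]. Merged: [5, 7, 8, 9, 11, 12]

Final merged array: [5, 7, 8, 9, 11, 12]
Total comparisons: 4

The merged array is [5, 7, 8, 9, 11, 12], requiring 4 comparisons. The merge step runs in O(n) time where n is the total number of elements.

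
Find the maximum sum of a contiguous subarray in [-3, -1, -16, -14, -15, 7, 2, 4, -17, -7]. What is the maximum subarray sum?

Using Kadane's algorithm on [-3, -1, -16, -14, -15, 7, 2, 4, -17, -7]:

Scanning through the array:
Position 1 (value -1): max_ending_here = -1, max_so_far = -1
Position 2 (value -16): max_ending_here = -16, max_so_far = -1
Position 3 (value -14): max_ending_here = -14, max_so_far = -1
Position 4 (value -15): max_ending_here = -15, max_so_far = -1
Position 5 (value 7): max_ending_here = 7, max_so_far = 7
Position 6 (value 2): max_ending_here = 9, max_so_far = 9
Position 7 (value 4): max_ending_here = 13, max_so_far = 13
Position 8 (value -17): max_ending_here = -4, max_so_far = 13
Position 9 (value -7): max_ending_here = -7, max_so_far = 13

Maximum subarray: [7, 2, 4]
Maximum sum: 13

The maximum subarray is [7, 2, 4] with sum 13. This subarray runs from index 5 to index 7.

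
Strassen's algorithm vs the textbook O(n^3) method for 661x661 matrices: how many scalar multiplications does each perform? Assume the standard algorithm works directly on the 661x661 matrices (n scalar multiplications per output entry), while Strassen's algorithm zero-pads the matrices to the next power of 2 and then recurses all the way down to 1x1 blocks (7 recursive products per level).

Matrix multiplication for 661x661 matrices:

Strassen's algorithm requires power-of-2 dimensions. Pad 661x661 to 1024x1024 (next power of 2).

Standard algorithm: 661^3 = 288804781 multiplications
Strassen's algorithm: 7^(log2(1024)) = 7^10 = 282475249 multiplications
Savings: 288804781 - 282475249 = 6329532 multiplications

Standard: 288804781 multiplications (661^3). Strassen: 282475249 multiplications (7^10, after padding to 1024x1024). Strassen reduces 8 recursive multiplications to 7 at each level.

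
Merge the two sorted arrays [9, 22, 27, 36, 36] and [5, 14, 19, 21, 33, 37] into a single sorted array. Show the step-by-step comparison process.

Merging process:

Compare 9 vs 5: take 5 from right. Merged: [5]
Compare 9 vs 14: take 9 from left. Merged: [5, 9]
Compare 22 vs 14: take 14 from right. Merged: [5, 9, 14]
Compare 22 vs 19: take 19 from right. Merged: [5, 9, 14, 19]
Compare 22 vs 21: take 21 from right. Merged: [5, 9, 14, 19, 21]
Compare 22 vs 33: take 22 from left. Merged: [5, 9, 14, 19, 21, 22]
Compare 27 vs 33: take 27 from left. Merged: [5, 9, 14, 19, 21, 22, 27]
Compare 36 vs 33: take 33 from right. Merged: [5, 9, 14, 19, 21, 22, 27, 33]
Compare 36 vs 37: take 36 from left. Merged: [5, 9, 14, 19, 21, 22, 27, 33, 36]
Compare 36 vs 37: take 36 from left. Merged: [5, 9, 14, 19, 21, 22, 27, 33, 36, 36]
Append remaining from right: [37]. Merged: [5, 9, 14, 19, 21, 22, 27, 33, 36, 36, 37]

Final merged array: [5, 9, 14, 19, 21, 22, 27, 33, 36, 36, 37]
Total comparisons: 10

The merged array is [5, 9, 14, 19, 21, 22, 27, 33, 36, 36, 37], requiring 10 comparisons. The merge step runs in O(n) time where n is the total number of elements.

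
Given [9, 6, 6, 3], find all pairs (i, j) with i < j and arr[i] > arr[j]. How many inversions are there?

Finding inversions in [9, 6, 6, 3]:

(0, 1): arr[0]=9 > arr[1]=6
(0, 2): arr[0]=9 > arr[2]=6
(0, 3): arr[0]=9 > arr[3]=3
(1, 3): arr[1]=6 > arr[3]=3
(2, 3): arr[2]=6 > arr[3]=3

Total inversions: 5

The array has 5 inversion(s): (0,1), (0,2), (0,3), (1,3), (2,3). Each pair (i,j) satisfies i < j and arr[i] > arr[j].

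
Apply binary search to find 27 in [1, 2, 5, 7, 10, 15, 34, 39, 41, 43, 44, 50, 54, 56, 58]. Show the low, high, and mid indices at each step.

Binary search for 27 in [1, 2, 5, 7, 10, 15, 34, 39, 41, 43, 44, 50, 54, 56, 58]:

lo=0, hi=14, mid=7, arr[mid]=39 -> 39 > 27, search left half
lo=0, hi=6, mid=3, arr[mid]=7 -> 7 < 27, search right half
lo=4, hi=6, mid=5, arr[mid]=15 -> 15 < 27, search right half
lo=6, hi=6, mid=6, arr[mid]=34 -> 34 > 27, search left half
lo=6 > hi=5, target 27 not found

Binary search determines that 27 is not in the array after 4 comparisons. The search space was exhausted without finding the target.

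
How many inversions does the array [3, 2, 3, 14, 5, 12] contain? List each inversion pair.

Finding inversions in [3, 2, 3, 14, 5, 12]:

(0, 1): arr[0]=3 > arr[1]=2
(3, 4): arr[3]=14 > arr[4]=5
(3, 5): arr[3]=14 > arr[5]=12

Total inversions: 3

The array has 3 inversion(s): (0,1), (3,4), (3,5). Each pair (i,j) satisfies i < j and arr[i] > arr[j].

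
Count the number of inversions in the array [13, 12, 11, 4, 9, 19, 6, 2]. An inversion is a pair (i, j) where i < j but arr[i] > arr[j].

Finding inversions in [13, 12, 11, 4, 9, 19, 6, 2]:

(0, 1): arr[0]=13 > arr[1]=12
(0, 2): arr[0]=13 > arr[2]=11
(0, 3): arr[0]=13 > arr[3]=4
(0, 4): arr[0]=13 > arr[4]=9
(0, 6): arr[0]=13 > arr[6]=6
(0, 7): arr[0]=13 > arr[7]=2
(1, 2): arr[1]=12 > arr[2]=11
(1, 3): arr[1]=12 > arr[3]=4
(1, 4): arr[1]=12 > arr[4]=9
(1, 6): arr[1]=12 > arr[6]=6
(1, 7): arr[1]=12 > arr[7]=2
(2, 3): arr[2]=11 > arr[3]=4
(2, 4): arr[2]=11 > arr[4]=9
(2, 6): arr[2]=11 > arr[6]=6
(2, 7): arr[2]=11 > arr[7]=2
(3, 7): arr[3]=4 > arr[7]=2
(4, 6): arr[4]=9 > arr[6]=6
(4, 7): arr[4]=9 > arr[7]=2
(5, 6): arr[5]=19 > arr[6]=6
(5, 7): arr[5]=19 > arr[7]=2
(6, 7): arr[6]=6 > arr[7]=2

Total inversions: 21

The array has 21 inversion(s): (0,1), (0,2), (0,3), (0,4), (0,6), (0,7), (1,2), (1,3), (1,4), (1,6), (1,7), (2,3), (2,4), (2,6), (2,7), (3,7), (4,6), (4,7), (5,6), (5,7), (6,7). Each pair (i,j) satisfies i < j and arr[i] > arr[j].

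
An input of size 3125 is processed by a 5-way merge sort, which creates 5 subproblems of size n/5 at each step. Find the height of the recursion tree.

For divide and conquer with division factor 5:

Problem sizes at each level:
Level 0: 3125
Level 1: 625
Level 2: 125
Level 3: 25
Level 4: 5
Level 5: 1

The root is level 0 and the size-1 base case is level 5 (the tree spans levels 0 through 5, i.e. 6 levels counting the root), so the depth is the number of divisions: log_5(3125) = 5

The recursion tree depth is log_5(3125) = 5. At each level, the problem size is divided by 5, so it takes 5 divisions to reduce to a base case of size 1. The algorithm makes 5 recursive calls at each level.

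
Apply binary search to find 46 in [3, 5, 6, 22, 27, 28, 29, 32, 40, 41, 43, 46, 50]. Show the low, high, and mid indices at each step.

Binary search for 46 in [3, 5, 6, 22, 27, 28, 29, 32, 40, 41, 43, 46, 50]:

lo=0, hi=12, mid=6, arr[mid]=29 -> 29 < 46, search right half
lo=7, hi=12, mid=9, arr[mid]=41 -> 41 < 46, search right half
lo=10, hi=12, mid=11, arr[mid]=46 -> Found target at index 11!

Binary search finds 46 at index 11 after 3 comparisons. The search repeatedly halves the search space by comparing with the middle element.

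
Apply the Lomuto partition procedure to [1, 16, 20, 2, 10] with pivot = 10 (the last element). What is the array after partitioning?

Lomuto partition with pivot = 10:

Initial array: [1, 16, 20, 2, 10]

arr[0]=1 <= 10: swap with position 0, array becomes [1, 16, 20, 2, 10]
arr[1]=16 > 10: no swap
arr[2]=20 > 10: no swap
arr[3]=2 <= 10: swap with position 1, array becomes [1, 2, 20, 16, 10]

Place pivot at position 2: [1, 2, 10, 16, 20]
Pivot position: 2

After partitioning with pivot 10, the array becomes [1, 2, 10, 16, 20]. The pivot is placed at index 2. All elements to the left of the pivot are <= 10, and all elements to the right are > 10.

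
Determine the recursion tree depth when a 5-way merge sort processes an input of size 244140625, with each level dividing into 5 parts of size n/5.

For divide and conquer with division factor 5:

Problem sizes at each level:
Level 0: 244140625
Level 1: 48828125
Level 2: 9765625
Level 3: 1953125
Level 4: 390625
Level 5: 78125
Level 6: 15625
Level 7: 3125
Level 8: 625
Level 9: 125
Level 10: 25
Level 11: 5
Level 12: 1

The root is level 0 and the size-1 base case is level 12 (the tree spans levels 0 through 12, i.e. 13 levels counting the root), so the depth is the number of divisions: log_5(244140625) = 12

The recursion tree depth is log_5(244140625) = 12. At each level, the problem size is divided by 5, so it takes 12 divisions to reduce to a base case of size 1. The algorithm makes 5 recursive calls at each level.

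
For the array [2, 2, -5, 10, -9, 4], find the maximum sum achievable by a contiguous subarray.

Using Kadane's algorithm on [2, 2, -5, 10, -9, 4]:

Scanning through the array:
Position 1 (value 2): max_ending_here = 4, max_so_far = 4
Position 2 (value -5): max_ending_here = -1, max_so_far = 4
Position 3 (value 10): max_ending_here = 10, max_so_far = 10
Position 4 (value -9): max_ending_here = 1, max_so_far = 10
Position 5 (value 4): max_ending_here = 5, max_so_far = 10

Maximum subarray: [10]
Maximum sum: 10

The maximum subarray is [10] with sum 10. This subarray runs from index 3 to index 3.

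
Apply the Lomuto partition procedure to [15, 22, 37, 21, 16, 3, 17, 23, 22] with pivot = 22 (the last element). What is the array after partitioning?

Lomuto partition with pivot = 22:

Initial array: [15, 22, 37, 21, 16, 3, 17, 23, 22]

arr[0]=15 <= 22: swap with position 0, array becomes [15, 22, 37, 21, 16, 3, 17, 23, 22]
arr[1]=22 <= 22: swap with position 1, array becomes [15, 22, 37, 21, 16, 3, 17, 23, 22]
arr[2]=37 > 22: no swap
arr[3]=21 <= 22: swap with position 2, array becomes [15, 22, 21, 37, 16, 3, 17, 23, 22]
arr[4]=16 <= 22: swap with position 3, array becomes [15, 22, 21, 16, 37, 3, 17, 23, 22]
arr[5]=3 <= 22: swap with position 4, array becomes [15, 22, 21, 16, 3, 37, 17, 23, 22]
arr[6]=17 <= 22: swap with position 5, array becomes [15, 22, 21, 16, 3, 17, 37, 23, 22]
arr[7]=23 > 22: no swap

Place pivot at position 6: [15, 22, 21, 16, 3, 17, 22, 23, 37]
Pivot position: 6

After partitioning with pivot 22, the array becomes [15, 22, 21, 16, 3, 17, 22, 23, 37]. The pivot is placed at index 6. All elements to the left of the pivot are <= 22, and all elements to the right are > 22.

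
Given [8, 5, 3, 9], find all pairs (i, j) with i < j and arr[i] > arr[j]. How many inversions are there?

Finding inversions in [8, 5, 3, 9]:

(0, 1): arr[0]=8 > arr[1]=5
(0, 2): arr[0]=8 > arr[2]=3
(1, 2): arr[1]=5 > arr[2]=3

Total inversions: 3

The array has 3 inversion(s): (0,1), (0,2), (1,2). Each pair (i,j) satisfies i < j and arr[i] > arr[j].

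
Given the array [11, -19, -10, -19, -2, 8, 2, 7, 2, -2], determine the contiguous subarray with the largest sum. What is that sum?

Using Kadane's algorithm on [11, -19, -10, -19, -2, 8, 2, 7, 2, -2]:

Scanning through the array:
Position 1 (value -19): max_ending_here = -8, max_so_far = 11
Position 2 (value -10): max_ending_here = -10, max_so_far = 11
Position 3 (value -19): max_ending_here = -19, max_so_far = 11
Position 4 (value -2): max_ending_here = -2, max_so_far = 11
Position 5 (value 8): max_ending_here = 8, max_so_far = 11
Position 6 (value 2): max_ending_here = 10, max_so_far = 11
Position 7 (value 7): max_ending_here = 17, max_so_far = 17
Position 8 (value 2): max_ending_here = 19, max_so_far = 19
Position 9 (value -2): max_ending_here = 17, max_so_far = 19

Maximum subarray: [8, 2, 7, 2]
Maximum sum: 19

The maximum subarray is [8, 2, 7, 2] with sum 19. This subarray runs from index 5 to index 8.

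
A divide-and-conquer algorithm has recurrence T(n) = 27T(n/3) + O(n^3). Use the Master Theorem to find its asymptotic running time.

Master Theorem for T(n) = 27T(n/3) + O(n^3):

a = 27, b = 3, c = 3
log_b(a) = log_3(27) = 3.0000

Case 2: c = 3 = log_3(27) = 3.0000
T(n) = O(n^3 log n) = O(n^3 log n)

For T(n) = 27T(n/3) + O(n^3): log_3(27) = 3.0000. This is Case 2 of the Master Theorem (c = log_b(a), equal work at all levels), giving O(n^3 log n).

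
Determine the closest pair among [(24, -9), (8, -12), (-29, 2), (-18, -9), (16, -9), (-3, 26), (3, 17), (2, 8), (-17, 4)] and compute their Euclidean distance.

Computing all pairwise distances among 9 points:

d((24, -9), (8, -12)) = 16.2788
d((24, -9), (-29, 2)) = 54.1295
d((24, -9), (-18, -9)) = 42.0
d((24, -9), (16, -9)) = 8.0 <-- minimum
d((24, -9), (-3, 26)) = 44.2041
d((24, -9), (3, 17)) = 33.4215
d((24, -9), (2, 8)) = 27.8029
d((24, -9), (-17, 4)) = 43.0116
d((8, -12), (-29, 2)) = 39.5601
d((8, -12), (-18, -9)) = 26.1725
d((8, -12), (16, -9)) = 8.544
d((8, -12), (-3, 26)) = 39.5601
d((8, -12), (3, 17)) = 29.4279
d((8, -12), (2, 8)) = 20.8806
d((8, -12), (-17, 4)) = 29.6816
d((-29, 2), (-18, -9)) = 15.5563
d((-29, 2), (16, -9)) = 46.3249
d((-29, 2), (-3, 26)) = 35.3836
d((-29, 2), (3, 17)) = 35.3412
d((-29, 2), (2, 8)) = 31.5753
d((-29, 2), (-17, 4)) = 12.1655
d((-18, -9), (16, -9)) = 34.0
d((-18, -9), (-3, 26)) = 38.0789
d((-18, -9), (3, 17)) = 33.4215
d((-18, -9), (2, 8)) = 26.2488
d((-18, -9), (-17, 4)) = 13.0384
d((16, -9), (-3, 26)) = 39.8246
d((16, -9), (3, 17)) = 29.0689
d((16, -9), (2, 8)) = 22.0227
d((16, -9), (-17, 4)) = 35.4683
d((-3, 26), (3, 17)) = 10.8167
d((-3, 26), (2, 8)) = 18.6815
d((-3, 26), (-17, 4)) = 26.0768
d((3, 17), (2, 8)) = 9.0554
d((3, 17), (-17, 4)) = 23.8537
d((2, 8), (-17, 4)) = 19.4165

Closest pair: (24, -9) and (16, -9) with distance 8.0

The closest pair is (24, -9) and (16, -9) with Euclidean distance 8.0. For 9 points, brute-force pairwise comparison is shown above. For large n, the divide-and-conquer algorithm (sort by x, recurse on halves, check the dividing strip) achieves O(n log n).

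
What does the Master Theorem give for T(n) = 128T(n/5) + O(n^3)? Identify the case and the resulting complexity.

Master Theorem for T(n) = 128T(n/5) + O(n^3):

a = 128, b = 5, c = 3
log_b(a) = log_5(128) = 3.0147

Case 1: c = 3 < log_5(128) = 3.0147
T(n) = O(n^(log_5 128))

For T(n) = 128T(n/5) + O(n^3): log_5(128) = 3.0147. This is Case 1 of the Master Theorem (c < log_b(a), work dominated by leaves), giving O(n^(log_5 128)).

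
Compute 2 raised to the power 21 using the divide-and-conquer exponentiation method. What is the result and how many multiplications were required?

Computing 2^21 by squaring (build up from 2^1; each line after the first costs one multiplication):

2^1 = 2
2^2 = (2^1)^2 = 2^2 = 4
2^4 = (2^2)^2 = 4^2 = 16
2^5 = 2 * 2^4 = 2 * 16 = 32
2^10 = (2^5)^2 = 32^2 = 1024
2^20 = (2^10)^2 = 1024^2 = 1048576
2^21 = 2 * 2^20 = 2 * 1048576 = 2097152

Result: 2097152
Multiplications needed: 6 (6 lines after 2^1)

2^21 = 2097152. Using exponentiation by squaring, this requires 6 multiplications. The key idea: if the exponent is even, square the half-power; if odd, multiply by the base once.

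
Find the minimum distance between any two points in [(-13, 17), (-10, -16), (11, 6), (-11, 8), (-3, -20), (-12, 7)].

Computing all pairwise distances among 6 points:

d((-13, 17), (-10, -16)) = 33.1361
d((-13, 17), (11, 6)) = 26.4008
d((-13, 17), (-11, 8)) = 9.2195
d((-13, 17), (-3, -20)) = 38.3275
d((-13, 17), (-12, 7)) = 10.0499
d((-10, -16), (11, 6)) = 30.4138
d((-10, -16), (-11, 8)) = 24.0208
d((-10, -16), (-3, -20)) = 8.0623
d((-10, -16), (-12, 7)) = 23.0868
d((11, 6), (-11, 8)) = 22.0907
d((11, 6), (-3, -20)) = 29.5296
d((11, 6), (-12, 7)) = 23.0217
d((-11, 8), (-3, -20)) = 29.1204
d((-11, 8), (-12, 7)) = 1.4142 <-- minimum
d((-3, -20), (-12, 7)) = 28.4605

Closest pair: (-11, 8) and (-12, 7) with distance 1.4142

The closest pair is (-11, 8) and (-12, 7) with Euclidean distance 1.4142. For 6 points, brute-force pairwise comparison is shown above. For large n, the divide-and-conquer algorithm (sort by x, recurse on halves, check the dividing strip) achieves O(n log n).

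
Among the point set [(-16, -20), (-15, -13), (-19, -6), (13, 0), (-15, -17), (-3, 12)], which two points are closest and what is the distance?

Computing all pairwise distances among 6 points:

d((-16, -20), (-15, -13)) = 7.0711
d((-16, -20), (-19, -6)) = 14.3178
d((-16, -20), (13, 0)) = 35.2278
d((-16, -20), (-15, -17)) = 3.1623 <-- minimum
d((-16, -20), (-3, 12)) = 34.5398
d((-15, -13), (-19, -6)) = 8.0623
d((-15, -13), (13, 0)) = 30.8707
d((-15, -13), (-15, -17)) = 4.0
d((-15, -13), (-3, 12)) = 27.7308
d((-19, -6), (13, 0)) = 32.5576
d((-19, -6), (-15, -17)) = 11.7047
d((-19, -6), (-3, 12)) = 24.0832
d((13, 0), (-15, -17)) = 32.7567
d((13, 0), (-3, 12)) = 20.0
d((-15, -17), (-3, 12)) = 31.3847

Closest pair: (-16, -20) and (-15, -17) with distance 3.1623

The closest pair is (-16, -20) and (-15, -17) with Euclidean distance 3.1623. For 6 points, brute-force pairwise comparison is shown above. For large n, the divide-and-conquer algorithm (sort by x, recurse on halves, check the dividing strip) achieves O(n log n).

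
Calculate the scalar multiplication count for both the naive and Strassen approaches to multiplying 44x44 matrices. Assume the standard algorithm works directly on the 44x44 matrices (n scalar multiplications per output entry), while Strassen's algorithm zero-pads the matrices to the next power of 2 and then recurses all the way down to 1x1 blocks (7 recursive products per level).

Matrix multiplication for 44x44 matrices:

Strassen's algorithm requires power-of-2 dimensions. Pad 44x44 to 64x64 (next power of 2).

Standard algorithm: 44^3 = 85184 multiplications
Strassen's algorithm: 7^(log2(64)) = 7^6 = 117649 multiplications
Difference: 85184 - 117649 = -32465 (Strassen uses MORE here due to padding overhead — for small or just-over-power-of-2 n, padding can outweigh the per-level savings)

Standard: 85184 multiplications (44^3). Strassen: 117649 multiplications (7^6, after padding to 64x64). Strassen reduces 8 recursive multiplications to 7 at each level.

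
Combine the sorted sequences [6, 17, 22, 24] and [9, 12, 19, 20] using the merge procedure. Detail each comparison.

Merging process:

Compare 6 vs 9: take 6 from left. Merged: [6]
Compare 17 vs 9: take 9 from right. Merged: [6, 9]
Compare 17 vs 12: take 12 from right. Merged: [6, 9, 12]
Compare 17 vs 19: take 17 from left. Merged: [6, 9, 12, 17]
Compare 22 vs 19: take 19 from right. Merged: [6, 9, 12, 17, 19]
Compare 22 vs 20: take 20 from right. Merged: [6, 9, 12, 17, 19, 20]
Append remaining from left: [22, 24]. Merged: [6, 9, 12, 17, 19, 20, 22, 24]

Final merged array: [6, 9, 12, 17, 19, 20, 22, 24]
Total comparisons: 6

The merged array is [6, 9, 12, 17, 19, 20, 22, 24], requiring 6 comparisons. The merge step runs in O(n) time where n is the total number of elements.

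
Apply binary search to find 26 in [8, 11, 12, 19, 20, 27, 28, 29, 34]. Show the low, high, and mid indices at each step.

Binary search for 26 in [8, 11, 12, 19, 20, 27, 28, 29, 34]:

lo=0, hi=8, mid=4, arr[mid]=20 -> 20 < 26, search right half
lo=5, hi=8, mid=6, arr[mid]=28 -> 28 > 26, search left half
lo=5, hi=5, mid=5, arr[mid]=27 -> 27 > 26, search left half
lo=5 > hi=4, target 26 not found

Binary search determines that 26 is not in the array after 3 comparisons. The search space was exhausted without finding the target.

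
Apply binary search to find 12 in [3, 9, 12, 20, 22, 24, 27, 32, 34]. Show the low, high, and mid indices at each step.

Binary search for 12 in [3, 9, 12, 20, 22, 24, 27, 32, 34]:

lo=0, hi=8, mid=4, arr[mid]=22 -> 22 > 12, search left half
lo=0, hi=3, mid=1, arr[mid]=9 -> 9 < 12, search right half
lo=2, hi=3, mid=2, arr[mid]=12 -> Found target at index 2!

Binary search finds 12 at index 2 after 3 comparisons. The search repeatedly halves the search space by comparing with the middle element.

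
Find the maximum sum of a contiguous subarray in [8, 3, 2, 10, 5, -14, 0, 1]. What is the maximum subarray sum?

Using Kadane's algorithm on [8, 3, 2, 10, 5, -14, 0, 1]:

Scanning through the array:
Position 1 (value 3): max_ending_here = 11, max_so_far = 11
Position 2 (value 2): max_ending_here = 13, max_so_far = 13
Position 3 (value 10): max_ending_here = 23, max_so_far = 23
Position 4 (value 5): max_ending_here = 28, max_so_far = 28
Position 5 (value -14): max_ending_here = 14, max_so_far = 28
Position 6 (value 0): max_ending_here = 14, max_so_far = 28
Position 7 (value 1): max_ending_here = 15, max_so_far = 28

Maximum subarray: [8, 3, 2, 10, 5]
Maximum sum: 28

The maximum subarray is [8, 3, 2, 10, 5] with sum 28. This subarray runs from index 0 to index 4.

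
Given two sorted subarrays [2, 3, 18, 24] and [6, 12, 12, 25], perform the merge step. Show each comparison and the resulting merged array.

Merging process:

Compare 2 vs 6: take 2 from left. Merged: [2]
Compare 3 vs 6: take 3 from left. Merged: [2, 3]
Compare 18 vs 6: take 6 from right. Merged: [2, 3, 6]
Compare 18 vs 12: take 12 from right. Merged: [2, 3, 6, 12]
Compare 18 vs 12: take 12 from right. Merged: [2, 3, 6, 12, 12]
Compare 18 vs 25: take 18 from left. Merged: [2, 3, 6, 12, 12, 18]
Compare 24 vs 25: take 24 from left. Merged: [2, 3, 6, 12, 12, 18, 24]
Append remaining from right: [25]. Merged: [2, 3, 6, 12, 12, 18, 24, 25]

Final merged array: [2, 3, 6, 12, 12, 18, 24, 25]
Total comparisons: 7

The merged array is [2, 3, 6, 12, 12, 18, 24, 25], requiring 7 comparisons. The merge step runs in O(n) time where n is the total number of elements.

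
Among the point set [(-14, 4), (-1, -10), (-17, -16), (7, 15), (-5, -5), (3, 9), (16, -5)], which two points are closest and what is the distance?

Computing all pairwise distances among 7 points:

d((-14, 4), (-1, -10)) = 19.105
d((-14, 4), (-17, -16)) = 20.2237
d((-14, 4), (7, 15)) = 23.7065
d((-14, 4), (-5, -5)) = 12.7279
d((-14, 4), (3, 9)) = 17.72
d((-14, 4), (16, -5)) = 31.3209
d((-1, -10), (-17, -16)) = 17.088
d((-1, -10), (7, 15)) = 26.2488
d((-1, -10), (-5, -5)) = 6.4031 <-- minimum
d((-1, -10), (3, 9)) = 19.4165
d((-1, -10), (16, -5)) = 17.72
d((-17, -16), (7, 15)) = 39.2046
d((-17, -16), (-5, -5)) = 16.2788
d((-17, -16), (3, 9)) = 32.0156
d((-17, -16), (16, -5)) = 34.7851
d((7, 15), (-5, -5)) = 23.3238
d((7, 15), (3, 9)) = 7.2111
d((7, 15), (16, -5)) = 21.9317
d((-5, -5), (3, 9)) = 16.1245
d((-5, -5), (16, -5)) = 21.0
d((3, 9), (16, -5)) = 19.105

Closest pair: (-1, -10) and (-5, -5) with distance 6.4031

The closest pair is (-1, -10) and (-5, -5) with Euclidean distance 6.4031. For 7 points, brute-force pairwise comparison is shown above. For large n, the divide-and-conquer algorithm (sort by x, recurse on halves, check the dividing strip) achieves O(n log n).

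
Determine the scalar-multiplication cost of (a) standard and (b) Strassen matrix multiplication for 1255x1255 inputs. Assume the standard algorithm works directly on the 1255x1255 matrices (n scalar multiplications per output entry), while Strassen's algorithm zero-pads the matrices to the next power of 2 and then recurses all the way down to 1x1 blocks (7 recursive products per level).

Matrix multiplication for 1255x1255 matrices:

Strassen's algorithm requires power-of-2 dimensions. Pad 1255x1255 to 2048x2048 (next power of 2).

Standard algorithm: 1255^3 = 1976656375 multiplications
Strassen's algorithm: 7^(log2(2048)) = 7^11 = 1977326743 multiplications
Difference: 1976656375 - 1977326743 = -670368 (Strassen uses MORE here due to padding overhead — for small or just-over-power-of-2 n, padding can outweigh the per-level savings)

Standard: 1976656375 multiplications (1255^3). Strassen: 1977326743 multiplications (7^11, after padding to 2048x2048). Strassen reduces 8 recursive multiplications to 7 at each level.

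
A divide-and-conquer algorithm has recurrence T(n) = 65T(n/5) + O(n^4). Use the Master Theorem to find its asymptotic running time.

Master Theorem for T(n) = 65T(n/5) + O(n^4):

a = 65, b = 5, c = 4
log_b(a) = log_5(65) = 2.5937

Case 3: c = 4 > log_5(65) = 2.5937
T(n) = O(n^4) = O(n^4)

For T(n) = 65T(n/5) + O(n^4): log_5(65) = 2.5937. This is Case 3 of the Master Theorem (c > log_b(a), work dominated by root), giving O(n^4).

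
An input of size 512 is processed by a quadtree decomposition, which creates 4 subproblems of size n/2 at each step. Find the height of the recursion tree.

For divide and conquer with division factor 2:

Problem sizes at each level:
Level 0: 512
Level 1: 256
Level 2: 128
Level 3: 64
Level 4: 32
Level 5: 16
Level 6: 8
Level 7: 4
Level 8: 2
Level 9: 1

The root is level 0 and the size-1 base case is level 9 (the tree spans levels 0 through 9, i.e. 10 levels counting the root), so the depth is the number of divisions: log_2(512) = 9

The recursion tree depth is log_2(512) = 9. At each level, the problem size is divided by 2, so it takes 9 divisions to reduce to a base case of size 1. The algorithm makes 4 recursive calls at each level.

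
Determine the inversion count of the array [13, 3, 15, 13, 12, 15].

Finding inversions in [13, 3, 15, 13, 12, 15]:

(0, 1): arr[0]=13 > arr[1]=3
(0, 4): arr[0]=13 > arr[4]=12
(2, 3): arr[2]=15 > arr[3]=13
(2, 4): arr[2]=15 > arr[4]=12
(3, 4): arr[3]=13 > arr[4]=12

Total inversions: 5

The array has 5 inversion(s): (0,1), (0,4), (2,3), (2,4), (3,4). Each pair (i,j) satisfies i < j and arr[i] > arr[j].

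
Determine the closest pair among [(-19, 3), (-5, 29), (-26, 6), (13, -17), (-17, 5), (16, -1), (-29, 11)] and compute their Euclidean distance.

Computing all pairwise distances among 7 points:

d((-19, 3), (-5, 29)) = 29.5296
d((-19, 3), (-26, 6)) = 7.6158
d((-19, 3), (13, -17)) = 37.7359
d((-19, 3), (-17, 5)) = 2.8284 <-- minimum
d((-19, 3), (16, -1)) = 35.2278
d((-19, 3), (-29, 11)) = 12.8062
d((-5, 29), (-26, 6)) = 31.1448
d((-5, 29), (13, -17)) = 49.3964
d((-5, 29), (-17, 5)) = 26.8328
d((-5, 29), (16, -1)) = 36.6197
d((-5, 29), (-29, 11)) = 30.0
d((-26, 6), (13, -17)) = 45.2769
d((-26, 6), (-17, 5)) = 9.0554
d((-26, 6), (16, -1)) = 42.5793
d((-26, 6), (-29, 11)) = 5.831
d((13, -17), (-17, 5)) = 37.2022
d((13, -17), (16, -1)) = 16.2788
d((13, -17), (-29, 11)) = 50.4777
d((-17, 5), (16, -1)) = 33.541
d((-17, 5), (-29, 11)) = 13.4164
d((16, -1), (-29, 11)) = 46.5725

Closest pair: (-19, 3) and (-17, 5) with distance 2.8284

The closest pair is (-19, 3) and (-17, 5) with Euclidean distance 2.8284. For 7 points, brute-force pairwise comparison is shown above. For large n, the divide-and-conquer algorithm (sort by x, recurse on halves, check the dividing strip) achieves O(n log n).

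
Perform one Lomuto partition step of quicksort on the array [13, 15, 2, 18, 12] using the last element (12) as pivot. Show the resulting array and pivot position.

Lomuto partition with pivot = 12:

Initial array: [13, 15, 2, 18, 12]

arr[0]=13 > 12: no swap
arr[1]=15 > 12: no swap
arr[2]=2 <= 12: swap with position 0, array becomes [2, 15, 13, 18, 12]
arr[3]=18 > 12: no swap

Place pivot at position 1: [2, 12, 13, 18, 15]
Pivot position: 1

After partitioning with pivot 12, the array becomes [2, 12, 13, 18, 15]. The pivot is placed at index 1. All elements to the left of the pivot are <= 12, and all elements to the right are > 12.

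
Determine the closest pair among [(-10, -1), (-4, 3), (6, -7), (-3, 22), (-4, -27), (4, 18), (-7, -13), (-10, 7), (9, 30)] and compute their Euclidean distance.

Computing all pairwise distances among 9 points:

d((-10, -1), (-4, 3)) = 7.2111 <-- minimum
d((-10, -1), (6, -7)) = 17.088
d((-10, -1), (-3, 22)) = 24.0416
d((-10, -1), (-4, -27)) = 26.6833
d((-10, -1), (4, 18)) = 23.6008
d((-10, -1), (-7, -13)) = 12.3693
d((-10, -1), (-10, 7)) = 8.0
d((-10, -1), (9, 30)) = 36.3593
d((-4, 3), (6, -7)) = 14.1421
d((-4, 3), (-3, 22)) = 19.0263
d((-4, 3), (-4, -27)) = 30.0
d((-4, 3), (4, 18)) = 17.0
d((-4, 3), (-7, -13)) = 16.2788
d((-4, 3), (-10, 7)) = 7.2111 <-- minimum
d((-4, 3), (9, 30)) = 29.9666
d((6, -7), (-3, 22)) = 30.3645
d((6, -7), (-4, -27)) = 22.3607
d((6, -7), (4, 18)) = 25.0799
d((6, -7), (-7, -13)) = 14.3178
d((6, -7), (-10, 7)) = 21.2603
d((6, -7), (9, 30)) = 37.1214
d((-3, 22), (-4, -27)) = 49.0102
d((-3, 22), (4, 18)) = 8.0623
d((-3, 22), (-7, -13)) = 35.2278
d((-3, 22), (-10, 7)) = 16.5529
d((-3, 22), (9, 30)) = 14.4222
d((-4, -27), (4, 18)) = 45.7056
d((-4, -27), (-7, -13)) = 14.3178
d((-4, -27), (-10, 7)) = 34.5254
d((-4, -27), (9, 30)) = 58.4637
d((4, 18), (-7, -13)) = 32.8938
d((4, 18), (-10, 7)) = 17.8045
d((4, 18), (9, 30)) = 13.0
d((-7, -13), (-10, 7)) = 20.2237
d((-7, -13), (9, 30)) = 45.8803
d((-10, 7), (9, 30)) = 29.8329

Minimum distance: 7.2111 (tie among 2 pairs: (-10, -1) and (-4, 3); (-4, 3) and (-10, 7))

The minimum Euclidean distance is 7.2111. There is a tie: 2 pairs achieve this minimum — (-10, -1) and (-4, 3); (-4, 3) and (-10, 7). Any of these is a valid closest pair. For 9 points, brute-force pairwise comparison is shown above. For large n, the divide-and-conquer algorithm (sort by x, recurse on halves, check the dividing strip) achieves O(n log n).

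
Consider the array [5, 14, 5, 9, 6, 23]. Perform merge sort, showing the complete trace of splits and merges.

Merge sort trace:

Split: [5, 14, 5, 9, 6, 23] -> [5, 14, 5] and [9, 6, 23]
  Split: [5, 14, 5] -> [5] and [14, 5]
    Split: [14, 5] -> [14] and [5]
    Merge: [14] + [5] -> [5, 14]
  Merge: [5] + [5, 14] -> [5, 5, 14]
  Split: [9, 6, 23] -> [9] and [6, 23]
    Split: [6, 23] -> [6] and [23]
    Merge: [6] + [23] -> [6, 23]
  Merge: [9] + [6, 23] -> [6, 9, 23]
Merge: [5, 5, 14] + [6, 9, 23] -> [5, 5, 6, 9, 14, 23]

Final sorted array: [5, 5, 6, 9, 14, 23]

The merge sort proceeds by recursively splitting the array and merging sorted halves.
After all merges, the sorted array is [5, 5, 6, 9, 14, 23].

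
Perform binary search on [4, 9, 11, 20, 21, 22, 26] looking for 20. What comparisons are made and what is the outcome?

Binary search for 20 in [4, 9, 11, 20, 21, 22, 26]:

lo=0, hi=6, mid=3, arr[mid]=20 -> Found target at index 3!

Binary search finds 20 at index 3 after 1 comparisons. The search repeatedly halves the search space by comparing with the middle element.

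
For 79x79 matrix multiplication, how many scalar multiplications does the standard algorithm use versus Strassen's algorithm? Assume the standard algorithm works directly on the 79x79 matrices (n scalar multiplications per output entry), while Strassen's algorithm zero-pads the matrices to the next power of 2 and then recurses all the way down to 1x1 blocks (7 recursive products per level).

Matrix multiplication for 79x79 matrices:

Strassen's algorithm requires power-of-2 dimensions. Pad 79x79 to 128x128 (next power of 2).

Standard algorithm: 79^3 = 493039 multiplications
Strassen's algorithm: 7^(log2(128)) = 7^7 = 823543 multiplications
Difference: 493039 - 823543 = -330504 (Strassen uses MORE here due to padding overhead — for small or just-over-power-of-2 n, padding can outweigh the per-level savings)

Standard: 493039 multiplications (79^3). Strassen: 823543 multiplications (7^7, after padding to 128x128). Strassen reduces 8 recursive multiplications to 7 at each level.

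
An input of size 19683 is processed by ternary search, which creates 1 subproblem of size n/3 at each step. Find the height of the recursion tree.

For divide and conquer with division factor 3:

Problem sizes at each level:
Level 0: 19683
Level 1: 6561
Level 2: 2187
Level 3: 729
Level 4: 243
Level 5: 81
Level 6: 27
Level 7: 9
Level 8: 3
Level 9: 1

The root is level 0 and the size-1 base case is level 9 (the tree spans levels 0 through 9, i.e. 10 levels counting the root), so the depth is the number of divisions: log_3(19683) = 9

The recursion tree depth is log_3(19683) = 9. At each level, the problem size is divided by 3, so it takes 9 divisions to reduce to a base case of size 1. The algorithm makes 1 recursive call at each level.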